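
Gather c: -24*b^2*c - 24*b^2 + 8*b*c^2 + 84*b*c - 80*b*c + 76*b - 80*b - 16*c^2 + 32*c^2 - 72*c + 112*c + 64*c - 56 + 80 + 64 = -24*b^2 - 4*b + c^2*(8*b + 16) + c*(-24*b^2 + 4*b + 104) + 88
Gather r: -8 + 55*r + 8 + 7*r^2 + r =7*r^2 + 56*r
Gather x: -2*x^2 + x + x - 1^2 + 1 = -2*x^2 + 2*x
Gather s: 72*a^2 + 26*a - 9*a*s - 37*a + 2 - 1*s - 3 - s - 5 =72*a^2 - 11*a + s*(-9*a - 2) - 6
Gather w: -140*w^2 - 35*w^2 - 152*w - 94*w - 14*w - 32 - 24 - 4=-175*w^2 - 260*w - 60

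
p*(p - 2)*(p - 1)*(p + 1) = p^4 - 2*p^3 - p^2 + 2*p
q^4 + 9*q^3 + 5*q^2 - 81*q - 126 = (q - 3)*(q + 2)*(q + 3)*(q + 7)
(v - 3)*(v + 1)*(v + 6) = v^3 + 4*v^2 - 15*v - 18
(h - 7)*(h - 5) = h^2 - 12*h + 35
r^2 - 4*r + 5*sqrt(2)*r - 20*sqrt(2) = (r - 4)*(r + 5*sqrt(2))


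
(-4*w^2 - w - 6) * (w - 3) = -4*w^3 + 11*w^2 - 3*w + 18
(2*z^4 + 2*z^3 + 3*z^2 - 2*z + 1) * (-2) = -4*z^4 - 4*z^3 - 6*z^2 + 4*z - 2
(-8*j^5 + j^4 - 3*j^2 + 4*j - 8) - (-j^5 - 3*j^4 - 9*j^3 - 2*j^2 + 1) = -7*j^5 + 4*j^4 + 9*j^3 - j^2 + 4*j - 9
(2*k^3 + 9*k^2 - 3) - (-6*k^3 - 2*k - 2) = 8*k^3 + 9*k^2 + 2*k - 1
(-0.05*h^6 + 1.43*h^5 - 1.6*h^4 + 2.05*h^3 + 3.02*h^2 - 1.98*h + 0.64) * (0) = 0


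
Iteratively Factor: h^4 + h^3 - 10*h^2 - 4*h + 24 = (h - 2)*(h^3 + 3*h^2 - 4*h - 12) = (h - 2)^2*(h^2 + 5*h + 6) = (h - 2)^2*(h + 3)*(h + 2)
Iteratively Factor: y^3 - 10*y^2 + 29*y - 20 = (y - 4)*(y^2 - 6*y + 5) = (y - 5)*(y - 4)*(y - 1)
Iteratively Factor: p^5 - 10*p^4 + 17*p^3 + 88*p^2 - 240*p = (p - 4)*(p^4 - 6*p^3 - 7*p^2 + 60*p) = (p - 5)*(p - 4)*(p^3 - p^2 - 12*p) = (p - 5)*(p - 4)^2*(p^2 + 3*p) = (p - 5)*(p - 4)^2*(p + 3)*(p)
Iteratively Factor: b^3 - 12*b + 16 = (b + 4)*(b^2 - 4*b + 4) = (b - 2)*(b + 4)*(b - 2)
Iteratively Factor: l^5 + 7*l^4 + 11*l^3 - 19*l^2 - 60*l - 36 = (l + 1)*(l^4 + 6*l^3 + 5*l^2 - 24*l - 36) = (l - 2)*(l + 1)*(l^3 + 8*l^2 + 21*l + 18) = (l - 2)*(l + 1)*(l + 3)*(l^2 + 5*l + 6) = (l - 2)*(l + 1)*(l + 2)*(l + 3)*(l + 3)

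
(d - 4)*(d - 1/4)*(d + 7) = d^3 + 11*d^2/4 - 115*d/4 + 7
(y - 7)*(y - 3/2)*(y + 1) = y^3 - 15*y^2/2 + 2*y + 21/2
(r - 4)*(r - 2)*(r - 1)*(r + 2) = r^4 - 5*r^3 + 20*r - 16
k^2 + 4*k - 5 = (k - 1)*(k + 5)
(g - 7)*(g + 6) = g^2 - g - 42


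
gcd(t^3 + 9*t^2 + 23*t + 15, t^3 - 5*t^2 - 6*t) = t + 1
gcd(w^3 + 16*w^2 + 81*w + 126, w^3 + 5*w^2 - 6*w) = w + 6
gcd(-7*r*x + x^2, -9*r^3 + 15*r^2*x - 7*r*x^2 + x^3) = 1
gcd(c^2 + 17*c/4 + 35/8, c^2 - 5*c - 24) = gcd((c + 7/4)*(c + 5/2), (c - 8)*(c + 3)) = 1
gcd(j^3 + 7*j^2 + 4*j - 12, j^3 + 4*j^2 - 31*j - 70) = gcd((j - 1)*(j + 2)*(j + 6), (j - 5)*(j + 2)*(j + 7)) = j + 2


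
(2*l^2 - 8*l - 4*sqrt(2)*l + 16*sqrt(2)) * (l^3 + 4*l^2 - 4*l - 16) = 2*l^5 - 4*sqrt(2)*l^4 - 40*l^3 + 80*sqrt(2)*l^2 + 128*l - 256*sqrt(2)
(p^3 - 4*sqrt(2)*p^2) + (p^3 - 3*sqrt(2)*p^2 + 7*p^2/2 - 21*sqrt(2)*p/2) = 2*p^3 - 7*sqrt(2)*p^2 + 7*p^2/2 - 21*sqrt(2)*p/2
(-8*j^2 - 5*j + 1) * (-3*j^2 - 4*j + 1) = 24*j^4 + 47*j^3 + 9*j^2 - 9*j + 1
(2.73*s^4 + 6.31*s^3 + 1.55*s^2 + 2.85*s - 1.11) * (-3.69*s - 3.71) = -10.0737*s^5 - 33.4122*s^4 - 29.1296*s^3 - 16.267*s^2 - 6.4776*s + 4.1181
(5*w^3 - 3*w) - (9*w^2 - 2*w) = 5*w^3 - 9*w^2 - w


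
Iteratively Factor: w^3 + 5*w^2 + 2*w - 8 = (w + 2)*(w^2 + 3*w - 4) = (w + 2)*(w + 4)*(w - 1)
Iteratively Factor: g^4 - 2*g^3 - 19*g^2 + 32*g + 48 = (g + 1)*(g^3 - 3*g^2 - 16*g + 48) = (g + 1)*(g + 4)*(g^2 - 7*g + 12) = (g - 3)*(g + 1)*(g + 4)*(g - 4)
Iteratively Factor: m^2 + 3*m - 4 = (m - 1)*(m + 4)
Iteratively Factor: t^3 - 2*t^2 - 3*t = (t)*(t^2 - 2*t - 3) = t*(t + 1)*(t - 3)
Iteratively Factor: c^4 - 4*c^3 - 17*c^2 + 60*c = (c - 3)*(c^3 - c^2 - 20*c) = c*(c - 3)*(c^2 - c - 20) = c*(c - 3)*(c + 4)*(c - 5)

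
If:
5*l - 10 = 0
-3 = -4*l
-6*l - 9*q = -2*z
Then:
No Solution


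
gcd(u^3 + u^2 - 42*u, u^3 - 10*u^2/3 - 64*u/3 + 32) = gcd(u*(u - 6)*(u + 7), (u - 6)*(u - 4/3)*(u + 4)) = u - 6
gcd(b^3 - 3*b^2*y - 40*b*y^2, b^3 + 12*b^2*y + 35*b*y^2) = b^2 + 5*b*y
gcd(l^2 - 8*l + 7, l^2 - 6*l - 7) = l - 7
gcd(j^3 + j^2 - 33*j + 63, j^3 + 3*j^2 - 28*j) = j + 7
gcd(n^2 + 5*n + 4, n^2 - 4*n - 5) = n + 1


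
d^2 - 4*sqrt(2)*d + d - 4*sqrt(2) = (d + 1)*(d - 4*sqrt(2))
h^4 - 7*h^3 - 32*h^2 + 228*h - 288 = (h - 8)*(h - 3)*(h - 2)*(h + 6)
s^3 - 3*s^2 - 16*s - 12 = (s - 6)*(s + 1)*(s + 2)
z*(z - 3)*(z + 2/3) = z^3 - 7*z^2/3 - 2*z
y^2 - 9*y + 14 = (y - 7)*(y - 2)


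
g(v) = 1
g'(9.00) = 0.00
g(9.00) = 1.00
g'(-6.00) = 0.00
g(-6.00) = 1.00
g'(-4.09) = 0.00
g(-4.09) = 1.00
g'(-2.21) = 0.00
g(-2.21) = 1.00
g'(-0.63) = 0.00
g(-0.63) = 1.00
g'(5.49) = 0.00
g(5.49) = 1.00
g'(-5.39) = 0.00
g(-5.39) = 1.00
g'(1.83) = 0.00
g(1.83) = 1.00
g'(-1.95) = 0.00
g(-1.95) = 1.00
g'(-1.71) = 0.00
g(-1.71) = 1.00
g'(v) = 0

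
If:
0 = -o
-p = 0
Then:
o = 0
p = 0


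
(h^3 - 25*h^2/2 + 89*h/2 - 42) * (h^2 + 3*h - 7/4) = h^5 - 19*h^4/2 + 21*h^3/4 + 907*h^2/8 - 1631*h/8 + 147/2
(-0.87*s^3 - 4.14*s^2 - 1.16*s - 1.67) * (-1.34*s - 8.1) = 1.1658*s^4 + 12.5946*s^3 + 35.0884*s^2 + 11.6338*s + 13.527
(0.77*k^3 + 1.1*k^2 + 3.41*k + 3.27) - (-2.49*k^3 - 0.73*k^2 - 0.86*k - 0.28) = 3.26*k^3 + 1.83*k^2 + 4.27*k + 3.55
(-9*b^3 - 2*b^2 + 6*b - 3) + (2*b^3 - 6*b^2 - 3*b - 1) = -7*b^3 - 8*b^2 + 3*b - 4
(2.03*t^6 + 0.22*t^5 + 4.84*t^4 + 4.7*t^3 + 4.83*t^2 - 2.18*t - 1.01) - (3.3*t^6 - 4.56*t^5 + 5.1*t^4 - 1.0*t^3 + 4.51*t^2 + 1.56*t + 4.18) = -1.27*t^6 + 4.78*t^5 - 0.26*t^4 + 5.7*t^3 + 0.32*t^2 - 3.74*t - 5.19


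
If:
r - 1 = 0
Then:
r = 1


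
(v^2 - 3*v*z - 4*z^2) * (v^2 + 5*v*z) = v^4 + 2*v^3*z - 19*v^2*z^2 - 20*v*z^3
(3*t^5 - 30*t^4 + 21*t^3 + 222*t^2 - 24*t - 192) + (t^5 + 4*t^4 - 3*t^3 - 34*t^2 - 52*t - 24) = 4*t^5 - 26*t^4 + 18*t^3 + 188*t^2 - 76*t - 216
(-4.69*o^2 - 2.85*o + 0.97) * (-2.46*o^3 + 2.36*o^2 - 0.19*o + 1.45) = 11.5374*o^5 - 4.0574*o^4 - 8.2211*o^3 - 3.9698*o^2 - 4.3168*o + 1.4065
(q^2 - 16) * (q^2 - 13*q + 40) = q^4 - 13*q^3 + 24*q^2 + 208*q - 640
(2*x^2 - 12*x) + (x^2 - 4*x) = 3*x^2 - 16*x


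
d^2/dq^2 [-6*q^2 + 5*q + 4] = -12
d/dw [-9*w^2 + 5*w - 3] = 5 - 18*w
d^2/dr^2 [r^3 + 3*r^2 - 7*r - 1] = 6*r + 6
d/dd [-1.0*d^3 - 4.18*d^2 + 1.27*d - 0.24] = -3.0*d^2 - 8.36*d + 1.27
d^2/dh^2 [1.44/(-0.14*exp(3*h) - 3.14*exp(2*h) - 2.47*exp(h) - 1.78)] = (-1.44*(0.42*exp(2*h) + 6.28*exp(h) + 2.47)*(0.84*exp(2*h) + 12.56*exp(h) + 4.94)*exp(h) + (1.8144*exp(2*h) + 18.0864*exp(h) + 3.5568)*(0.14*exp(3*h) + 3.14*exp(2*h) + 2.47*exp(h) + 1.78))*exp(h)/(0.14*exp(3*h) + 3.14*exp(2*h) + 2.47*exp(h) + 1.78)^3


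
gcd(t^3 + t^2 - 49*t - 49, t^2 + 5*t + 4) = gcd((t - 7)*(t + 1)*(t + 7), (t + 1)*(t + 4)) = t + 1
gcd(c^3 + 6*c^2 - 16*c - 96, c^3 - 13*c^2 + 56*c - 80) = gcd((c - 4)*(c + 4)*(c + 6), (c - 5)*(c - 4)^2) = c - 4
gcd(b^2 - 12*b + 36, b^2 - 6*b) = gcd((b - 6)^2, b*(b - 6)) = b - 6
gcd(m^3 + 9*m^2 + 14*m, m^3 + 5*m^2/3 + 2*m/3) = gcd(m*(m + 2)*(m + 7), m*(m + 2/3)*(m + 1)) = m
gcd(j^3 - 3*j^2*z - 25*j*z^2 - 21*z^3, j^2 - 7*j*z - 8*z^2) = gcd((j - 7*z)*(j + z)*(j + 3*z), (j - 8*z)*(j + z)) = j + z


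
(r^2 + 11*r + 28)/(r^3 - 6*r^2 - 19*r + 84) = (r + 7)/(r^2 - 10*r + 21)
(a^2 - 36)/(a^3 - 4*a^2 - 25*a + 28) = (a^2 - 36)/(a^3 - 4*a^2 - 25*a + 28)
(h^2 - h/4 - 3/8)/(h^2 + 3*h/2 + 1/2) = (h - 3/4)/(h + 1)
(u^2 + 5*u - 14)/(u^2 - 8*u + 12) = (u + 7)/(u - 6)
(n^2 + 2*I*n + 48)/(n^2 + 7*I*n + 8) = (n - 6*I)/(n - I)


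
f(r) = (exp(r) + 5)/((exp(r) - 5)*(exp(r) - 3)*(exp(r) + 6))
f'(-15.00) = 0.00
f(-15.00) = 0.06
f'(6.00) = 0.00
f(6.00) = 0.00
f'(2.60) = -0.03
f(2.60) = 0.01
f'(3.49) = -0.00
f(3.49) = 0.00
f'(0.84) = 2.06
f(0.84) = 0.48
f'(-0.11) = 0.07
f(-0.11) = 0.10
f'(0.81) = 1.63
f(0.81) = 0.42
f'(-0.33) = 0.04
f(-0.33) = 0.09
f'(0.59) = 0.48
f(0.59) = 0.23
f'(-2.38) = 0.00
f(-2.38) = 0.06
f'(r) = -(exp(r) + 5)*exp(r)/((exp(r) - 5)*(exp(r) - 3)*(exp(r) + 6)^2) + exp(r)/((exp(r) - 5)*(exp(r) - 3)*(exp(r) + 6)) - (exp(r) + 5)*exp(r)/((exp(r) - 5)*(exp(r) - 3)^2*(exp(r) + 6)) - (exp(r) + 5)*exp(r)/((exp(r) - 5)^2*(exp(r) - 3)*(exp(r) + 6)) = (-2*exp(3*r) - 13*exp(2*r) + 20*exp(r) + 255)*exp(r)/(exp(6*r) - 4*exp(5*r) - 62*exp(4*r) + 312*exp(3*r) + 729*exp(2*r) - 5940*exp(r) + 8100)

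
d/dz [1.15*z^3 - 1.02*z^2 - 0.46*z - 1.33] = 3.45*z^2 - 2.04*z - 0.46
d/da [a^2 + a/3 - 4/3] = 2*a + 1/3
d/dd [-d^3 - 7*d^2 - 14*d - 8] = -3*d^2 - 14*d - 14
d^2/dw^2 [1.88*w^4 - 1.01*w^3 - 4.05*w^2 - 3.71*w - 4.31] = 22.56*w^2 - 6.06*w - 8.1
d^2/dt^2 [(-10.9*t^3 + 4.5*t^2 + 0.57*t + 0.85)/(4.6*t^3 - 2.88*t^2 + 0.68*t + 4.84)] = (-98.3663999999999*t^6 + 276.9384*t^5 + 2998.19904*t^4 - 1873.244384*t^3 + 67.0824*t^2 - 1607.896416*t + 231.561152)/(97.336*t^9 - 182.8224*t^8 + 157.62912*t^7 + 229.303488*t^6 - 361.420224*t^5 + 207.276672*t^4 + 266.715776*t^3 - 195.683136*t^2 + 47.788224*t + 113.379904)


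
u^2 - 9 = (u - 3)*(u + 3)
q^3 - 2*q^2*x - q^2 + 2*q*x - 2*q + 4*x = (q - 2)*(q + 1)*(q - 2*x)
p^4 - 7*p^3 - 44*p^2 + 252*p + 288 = (p - 8)*(p - 6)*(p + 1)*(p + 6)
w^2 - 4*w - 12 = (w - 6)*(w + 2)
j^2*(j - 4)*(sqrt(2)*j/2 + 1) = sqrt(2)*j^4/2 - 2*sqrt(2)*j^3 + j^3 - 4*j^2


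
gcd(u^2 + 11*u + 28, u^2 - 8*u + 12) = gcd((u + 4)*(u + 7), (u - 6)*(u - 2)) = 1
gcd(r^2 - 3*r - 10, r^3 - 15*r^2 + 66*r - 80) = r - 5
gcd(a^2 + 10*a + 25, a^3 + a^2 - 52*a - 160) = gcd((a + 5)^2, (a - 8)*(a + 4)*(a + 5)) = a + 5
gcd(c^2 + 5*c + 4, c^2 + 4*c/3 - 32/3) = c + 4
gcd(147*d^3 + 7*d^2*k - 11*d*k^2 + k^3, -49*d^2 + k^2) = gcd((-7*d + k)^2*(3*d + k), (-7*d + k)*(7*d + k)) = 7*d - k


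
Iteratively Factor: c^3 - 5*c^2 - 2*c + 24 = (c + 2)*(c^2 - 7*c + 12) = (c - 4)*(c + 2)*(c - 3)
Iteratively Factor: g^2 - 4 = (g - 2)*(g + 2)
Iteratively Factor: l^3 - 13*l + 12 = (l + 4)*(l^2 - 4*l + 3) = (l - 3)*(l + 4)*(l - 1)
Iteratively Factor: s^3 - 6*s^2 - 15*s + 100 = (s - 5)*(s^2 - s - 20) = (s - 5)^2*(s + 4)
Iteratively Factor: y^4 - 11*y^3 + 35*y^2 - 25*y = (y - 1)*(y^3 - 10*y^2 + 25*y) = (y - 5)*(y - 1)*(y^2 - 5*y) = y*(y - 5)*(y - 1)*(y - 5)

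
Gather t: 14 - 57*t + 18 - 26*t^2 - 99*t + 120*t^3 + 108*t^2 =120*t^3 + 82*t^2 - 156*t + 32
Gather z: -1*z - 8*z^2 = -8*z^2 - z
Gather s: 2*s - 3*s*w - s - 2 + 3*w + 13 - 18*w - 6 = s*(1 - 3*w) - 15*w + 5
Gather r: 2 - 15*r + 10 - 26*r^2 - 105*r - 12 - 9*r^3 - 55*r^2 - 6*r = -9*r^3 - 81*r^2 - 126*r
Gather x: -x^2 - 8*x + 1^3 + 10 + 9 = -x^2 - 8*x + 20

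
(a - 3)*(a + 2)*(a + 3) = a^3 + 2*a^2 - 9*a - 18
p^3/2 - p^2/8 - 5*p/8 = p*(p/2 + 1/2)*(p - 5/4)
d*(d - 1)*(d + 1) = d^3 - d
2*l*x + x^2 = x*(2*l + x)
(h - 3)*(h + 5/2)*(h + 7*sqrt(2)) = h^3 - h^2/2 + 7*sqrt(2)*h^2 - 15*h/2 - 7*sqrt(2)*h/2 - 105*sqrt(2)/2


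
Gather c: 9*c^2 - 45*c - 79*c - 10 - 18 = 9*c^2 - 124*c - 28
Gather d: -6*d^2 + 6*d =-6*d^2 + 6*d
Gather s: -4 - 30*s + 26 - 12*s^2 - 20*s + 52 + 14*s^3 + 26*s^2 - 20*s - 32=14*s^3 + 14*s^2 - 70*s + 42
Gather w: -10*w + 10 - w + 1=11 - 11*w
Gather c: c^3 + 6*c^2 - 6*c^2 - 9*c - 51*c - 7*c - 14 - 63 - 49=c^3 - 67*c - 126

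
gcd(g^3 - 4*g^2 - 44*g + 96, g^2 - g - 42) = g + 6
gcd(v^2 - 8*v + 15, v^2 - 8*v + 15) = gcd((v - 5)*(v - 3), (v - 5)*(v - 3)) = v^2 - 8*v + 15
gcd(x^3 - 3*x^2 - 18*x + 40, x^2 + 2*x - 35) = x - 5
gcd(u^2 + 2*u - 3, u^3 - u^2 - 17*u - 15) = u + 3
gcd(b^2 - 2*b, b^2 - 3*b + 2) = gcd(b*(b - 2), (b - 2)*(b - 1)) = b - 2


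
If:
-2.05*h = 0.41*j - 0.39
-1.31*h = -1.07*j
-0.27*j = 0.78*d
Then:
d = -0.06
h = 0.15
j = 0.19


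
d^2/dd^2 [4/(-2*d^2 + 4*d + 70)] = 4*(-d^2 + 2*d + 4*(d - 1)^2 + 35)/(-d^2 + 2*d + 35)^3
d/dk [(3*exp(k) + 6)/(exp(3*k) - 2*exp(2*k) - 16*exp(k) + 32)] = 3*((exp(k) + 2)*(-3*exp(2*k) + 4*exp(k) + 16) + exp(3*k) - 2*exp(2*k) - 16*exp(k) + 32)*exp(k)/(exp(3*k) - 2*exp(2*k) - 16*exp(k) + 32)^2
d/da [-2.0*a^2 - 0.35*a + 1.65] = -4.0*a - 0.35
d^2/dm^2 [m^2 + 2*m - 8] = 2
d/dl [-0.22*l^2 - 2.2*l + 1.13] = -0.44*l - 2.2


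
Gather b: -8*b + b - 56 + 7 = -7*b - 49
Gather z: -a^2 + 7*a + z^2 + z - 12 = -a^2 + 7*a + z^2 + z - 12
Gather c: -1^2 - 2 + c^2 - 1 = c^2 - 4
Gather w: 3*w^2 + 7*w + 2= 3*w^2 + 7*w + 2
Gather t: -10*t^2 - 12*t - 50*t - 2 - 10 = -10*t^2 - 62*t - 12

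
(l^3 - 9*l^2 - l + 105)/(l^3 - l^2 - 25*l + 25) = (l^2 - 4*l - 21)/(l^2 + 4*l - 5)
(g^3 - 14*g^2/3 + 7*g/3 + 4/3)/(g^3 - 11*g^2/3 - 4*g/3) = (g - 1)/g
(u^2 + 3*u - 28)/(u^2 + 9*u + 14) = (u - 4)/(u + 2)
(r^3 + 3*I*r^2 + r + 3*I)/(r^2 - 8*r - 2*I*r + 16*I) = (r^3 + 3*I*r^2 + r + 3*I)/(r^2 - 8*r - 2*I*r + 16*I)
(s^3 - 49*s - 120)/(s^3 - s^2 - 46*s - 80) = (s + 3)/(s + 2)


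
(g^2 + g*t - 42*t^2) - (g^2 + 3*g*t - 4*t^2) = -2*g*t - 38*t^2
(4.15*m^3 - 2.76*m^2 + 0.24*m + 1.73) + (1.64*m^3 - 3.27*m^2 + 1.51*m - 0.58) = 5.79*m^3 - 6.03*m^2 + 1.75*m + 1.15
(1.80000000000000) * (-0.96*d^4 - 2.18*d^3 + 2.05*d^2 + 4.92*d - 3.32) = -1.728*d^4 - 3.924*d^3 + 3.69*d^2 + 8.856*d - 5.976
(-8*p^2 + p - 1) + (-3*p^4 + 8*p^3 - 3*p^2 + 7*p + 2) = -3*p^4 + 8*p^3 - 11*p^2 + 8*p + 1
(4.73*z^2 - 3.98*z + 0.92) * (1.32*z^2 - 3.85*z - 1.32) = 6.2436*z^4 - 23.4641*z^3 + 10.2938*z^2 + 1.7116*z - 1.2144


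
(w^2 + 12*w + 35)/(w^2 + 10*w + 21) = (w + 5)/(w + 3)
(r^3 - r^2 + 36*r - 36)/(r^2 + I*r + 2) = (r^3 - r^2 + 36*r - 36)/(r^2 + I*r + 2)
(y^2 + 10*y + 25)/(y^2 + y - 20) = (y + 5)/(y - 4)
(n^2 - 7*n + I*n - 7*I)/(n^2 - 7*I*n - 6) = (n^2 + n*(-7 + I) - 7*I)/(n^2 - 7*I*n - 6)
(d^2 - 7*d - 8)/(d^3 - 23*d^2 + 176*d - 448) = (d + 1)/(d^2 - 15*d + 56)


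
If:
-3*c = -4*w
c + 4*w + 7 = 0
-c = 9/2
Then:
No Solution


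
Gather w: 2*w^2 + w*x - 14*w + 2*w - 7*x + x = 2*w^2 + w*(x - 12) - 6*x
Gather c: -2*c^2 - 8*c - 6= -2*c^2 - 8*c - 6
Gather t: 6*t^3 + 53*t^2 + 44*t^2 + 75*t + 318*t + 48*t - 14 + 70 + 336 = 6*t^3 + 97*t^2 + 441*t + 392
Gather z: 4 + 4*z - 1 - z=3*z + 3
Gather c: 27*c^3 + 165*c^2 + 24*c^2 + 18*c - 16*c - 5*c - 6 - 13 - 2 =27*c^3 + 189*c^2 - 3*c - 21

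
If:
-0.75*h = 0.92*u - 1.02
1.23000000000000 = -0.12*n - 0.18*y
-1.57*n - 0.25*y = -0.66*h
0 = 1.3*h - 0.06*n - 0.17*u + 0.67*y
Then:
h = 4.49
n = 3.33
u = -2.55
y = -9.05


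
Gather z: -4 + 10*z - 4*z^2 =-4*z^2 + 10*z - 4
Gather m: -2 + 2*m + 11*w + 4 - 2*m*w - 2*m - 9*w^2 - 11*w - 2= -2*m*w - 9*w^2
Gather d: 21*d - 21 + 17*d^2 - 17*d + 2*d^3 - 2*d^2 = 2*d^3 + 15*d^2 + 4*d - 21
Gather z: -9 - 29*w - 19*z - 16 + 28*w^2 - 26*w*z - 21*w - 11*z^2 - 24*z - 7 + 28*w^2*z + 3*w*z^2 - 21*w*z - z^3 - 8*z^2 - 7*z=28*w^2 - 50*w - z^3 + z^2*(3*w - 19) + z*(28*w^2 - 47*w - 50) - 32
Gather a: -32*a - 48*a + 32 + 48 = 80 - 80*a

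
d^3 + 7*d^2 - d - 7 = (d - 1)*(d + 1)*(d + 7)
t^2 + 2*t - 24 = (t - 4)*(t + 6)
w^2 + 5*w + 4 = (w + 1)*(w + 4)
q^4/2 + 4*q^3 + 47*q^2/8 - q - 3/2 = (q/2 + 1/4)*(q - 1/2)*(q + 2)*(q + 6)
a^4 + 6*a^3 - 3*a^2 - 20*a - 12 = (a - 2)*(a + 1)^2*(a + 6)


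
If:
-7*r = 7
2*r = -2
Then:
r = -1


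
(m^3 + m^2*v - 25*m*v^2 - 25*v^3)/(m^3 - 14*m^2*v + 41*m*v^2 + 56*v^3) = (m^2 - 25*v^2)/(m^2 - 15*m*v + 56*v^2)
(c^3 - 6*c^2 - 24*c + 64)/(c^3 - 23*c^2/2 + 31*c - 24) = 2*(c + 4)/(2*c - 3)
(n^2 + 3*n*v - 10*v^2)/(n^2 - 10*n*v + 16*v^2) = (-n - 5*v)/(-n + 8*v)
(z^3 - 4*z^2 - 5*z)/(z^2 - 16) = z*(z^2 - 4*z - 5)/(z^2 - 16)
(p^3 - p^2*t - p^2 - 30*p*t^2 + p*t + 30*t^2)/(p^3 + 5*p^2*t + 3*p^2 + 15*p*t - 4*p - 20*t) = (p - 6*t)/(p + 4)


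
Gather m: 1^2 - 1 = 0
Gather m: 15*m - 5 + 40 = 15*m + 35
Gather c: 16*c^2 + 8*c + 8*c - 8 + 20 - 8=16*c^2 + 16*c + 4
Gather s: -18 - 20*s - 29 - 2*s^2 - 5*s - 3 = -2*s^2 - 25*s - 50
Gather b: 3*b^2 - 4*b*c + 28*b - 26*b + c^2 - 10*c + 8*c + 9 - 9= 3*b^2 + b*(2 - 4*c) + c^2 - 2*c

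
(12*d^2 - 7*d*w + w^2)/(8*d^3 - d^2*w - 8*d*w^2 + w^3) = (12*d^2 - 7*d*w + w^2)/(8*d^3 - d^2*w - 8*d*w^2 + w^3)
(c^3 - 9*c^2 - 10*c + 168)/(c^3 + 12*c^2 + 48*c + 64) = (c^2 - 13*c + 42)/(c^2 + 8*c + 16)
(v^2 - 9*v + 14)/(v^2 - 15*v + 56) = (v - 2)/(v - 8)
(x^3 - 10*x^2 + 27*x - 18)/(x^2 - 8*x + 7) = (x^2 - 9*x + 18)/(x - 7)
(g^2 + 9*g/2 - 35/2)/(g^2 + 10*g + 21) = (g - 5/2)/(g + 3)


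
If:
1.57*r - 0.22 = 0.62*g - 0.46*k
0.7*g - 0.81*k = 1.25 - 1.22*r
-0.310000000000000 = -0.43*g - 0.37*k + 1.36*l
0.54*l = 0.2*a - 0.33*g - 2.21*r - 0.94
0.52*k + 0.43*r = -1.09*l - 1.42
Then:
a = 5.83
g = -0.49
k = -1.42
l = -0.77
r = 0.36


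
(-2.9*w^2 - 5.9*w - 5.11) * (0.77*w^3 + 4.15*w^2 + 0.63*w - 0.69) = -2.233*w^5 - 16.578*w^4 - 30.2467*w^3 - 22.9225*w^2 + 0.8517*w + 3.5259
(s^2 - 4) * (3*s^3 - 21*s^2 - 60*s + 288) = 3*s^5 - 21*s^4 - 72*s^3 + 372*s^2 + 240*s - 1152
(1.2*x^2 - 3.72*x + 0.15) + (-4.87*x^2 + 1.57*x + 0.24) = -3.67*x^2 - 2.15*x + 0.39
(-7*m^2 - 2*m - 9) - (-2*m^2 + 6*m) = -5*m^2 - 8*m - 9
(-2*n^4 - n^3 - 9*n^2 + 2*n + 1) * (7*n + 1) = -14*n^5 - 9*n^4 - 64*n^3 + 5*n^2 + 9*n + 1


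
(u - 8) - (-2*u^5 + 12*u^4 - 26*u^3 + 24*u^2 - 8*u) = 2*u^5 - 12*u^4 + 26*u^3 - 24*u^2 + 9*u - 8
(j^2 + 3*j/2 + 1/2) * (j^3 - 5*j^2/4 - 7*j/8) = j^5 + j^4/4 - 9*j^3/4 - 31*j^2/16 - 7*j/16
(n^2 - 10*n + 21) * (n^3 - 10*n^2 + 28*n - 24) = n^5 - 20*n^4 + 149*n^3 - 514*n^2 + 828*n - 504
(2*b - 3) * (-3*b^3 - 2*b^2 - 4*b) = -6*b^4 + 5*b^3 - 2*b^2 + 12*b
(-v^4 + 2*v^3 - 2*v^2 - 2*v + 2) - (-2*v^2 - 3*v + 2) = -v^4 + 2*v^3 + v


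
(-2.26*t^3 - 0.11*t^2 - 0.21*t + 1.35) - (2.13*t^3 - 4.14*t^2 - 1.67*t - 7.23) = -4.39*t^3 + 4.03*t^2 + 1.46*t + 8.58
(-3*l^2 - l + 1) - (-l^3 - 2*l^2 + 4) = l^3 - l^2 - l - 3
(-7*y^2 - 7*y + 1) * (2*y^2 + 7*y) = -14*y^4 - 63*y^3 - 47*y^2 + 7*y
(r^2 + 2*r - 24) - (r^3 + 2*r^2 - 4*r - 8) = -r^3 - r^2 + 6*r - 16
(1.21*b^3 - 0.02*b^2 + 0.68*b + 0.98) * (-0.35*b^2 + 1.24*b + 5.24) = -0.4235*b^5 + 1.5074*b^4 + 6.0776*b^3 + 0.3954*b^2 + 4.7784*b + 5.1352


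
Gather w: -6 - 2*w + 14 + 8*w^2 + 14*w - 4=8*w^2 + 12*w + 4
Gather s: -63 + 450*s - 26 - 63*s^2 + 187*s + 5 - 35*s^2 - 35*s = -98*s^2 + 602*s - 84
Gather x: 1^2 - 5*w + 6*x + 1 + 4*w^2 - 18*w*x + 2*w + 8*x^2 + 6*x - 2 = 4*w^2 - 3*w + 8*x^2 + x*(12 - 18*w)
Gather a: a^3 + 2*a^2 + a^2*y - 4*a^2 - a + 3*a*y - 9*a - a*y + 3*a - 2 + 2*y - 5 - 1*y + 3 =a^3 + a^2*(y - 2) + a*(2*y - 7) + y - 4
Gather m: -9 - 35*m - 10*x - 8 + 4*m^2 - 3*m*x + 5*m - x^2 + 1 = 4*m^2 + m*(-3*x - 30) - x^2 - 10*x - 16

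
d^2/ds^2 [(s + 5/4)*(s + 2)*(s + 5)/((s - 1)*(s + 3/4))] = 4*(692*s^3 + 1812*s^2 + 1104*s + 361)/(64*s^6 - 48*s^5 - 132*s^4 + 71*s^3 + 99*s^2 - 27*s - 27)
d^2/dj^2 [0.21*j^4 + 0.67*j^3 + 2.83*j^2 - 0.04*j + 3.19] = 2.52*j^2 + 4.02*j + 5.66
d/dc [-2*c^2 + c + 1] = 1 - 4*c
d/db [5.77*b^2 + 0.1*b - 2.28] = 11.54*b + 0.1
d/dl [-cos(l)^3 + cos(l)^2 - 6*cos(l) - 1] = (3*cos(l)^2 - 2*cos(l) + 6)*sin(l)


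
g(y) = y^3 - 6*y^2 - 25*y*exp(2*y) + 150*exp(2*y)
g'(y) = 3*y^2 - 50*y*exp(2*y) - 12*y + 275*exp(2*y)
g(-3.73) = -135.23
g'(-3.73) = 86.76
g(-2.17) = -35.81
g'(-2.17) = 45.17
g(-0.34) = 79.57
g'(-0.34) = 152.36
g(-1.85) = -22.01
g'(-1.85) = 41.55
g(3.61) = 81616.57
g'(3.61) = 129128.99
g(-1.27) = 2.61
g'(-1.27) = 46.77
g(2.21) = 7854.86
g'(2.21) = 13657.47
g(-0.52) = 55.85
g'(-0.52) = 113.44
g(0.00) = 150.00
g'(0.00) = 275.00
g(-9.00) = -1215.00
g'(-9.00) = 351.00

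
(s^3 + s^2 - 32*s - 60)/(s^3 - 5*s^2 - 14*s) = (s^2 - s - 30)/(s*(s - 7))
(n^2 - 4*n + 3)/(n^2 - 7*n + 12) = (n - 1)/(n - 4)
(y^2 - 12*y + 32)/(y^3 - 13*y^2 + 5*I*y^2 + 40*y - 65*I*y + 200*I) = (y - 4)/(y^2 + 5*y*(-1 + I) - 25*I)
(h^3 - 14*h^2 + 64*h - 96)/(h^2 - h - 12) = (h^2 - 10*h + 24)/(h + 3)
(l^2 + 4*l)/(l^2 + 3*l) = (l + 4)/(l + 3)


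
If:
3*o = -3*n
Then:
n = -o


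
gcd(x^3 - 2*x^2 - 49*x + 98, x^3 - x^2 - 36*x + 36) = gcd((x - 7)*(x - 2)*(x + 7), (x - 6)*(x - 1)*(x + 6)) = 1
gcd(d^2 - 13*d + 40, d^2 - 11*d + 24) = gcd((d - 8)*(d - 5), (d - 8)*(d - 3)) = d - 8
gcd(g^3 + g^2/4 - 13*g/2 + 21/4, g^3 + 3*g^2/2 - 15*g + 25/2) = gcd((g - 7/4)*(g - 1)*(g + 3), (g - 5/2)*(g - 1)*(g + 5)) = g - 1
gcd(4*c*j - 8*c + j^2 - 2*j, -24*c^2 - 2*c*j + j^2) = 4*c + j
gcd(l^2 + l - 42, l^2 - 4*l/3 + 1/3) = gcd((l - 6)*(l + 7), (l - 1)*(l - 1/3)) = 1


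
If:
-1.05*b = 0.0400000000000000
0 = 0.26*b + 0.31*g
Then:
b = -0.04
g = 0.03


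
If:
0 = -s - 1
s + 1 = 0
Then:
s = -1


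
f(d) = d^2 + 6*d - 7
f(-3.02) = -16.00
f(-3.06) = -16.00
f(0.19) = -5.82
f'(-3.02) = -0.04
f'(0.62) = 7.24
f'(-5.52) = -5.04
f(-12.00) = 65.00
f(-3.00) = -16.00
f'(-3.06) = -0.12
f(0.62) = -2.90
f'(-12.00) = -18.00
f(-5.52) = -9.65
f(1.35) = 2.92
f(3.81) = 30.38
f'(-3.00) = 0.00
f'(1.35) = 8.70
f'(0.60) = 7.20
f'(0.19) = 6.38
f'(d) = 2*d + 6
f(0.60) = -3.04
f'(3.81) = 13.62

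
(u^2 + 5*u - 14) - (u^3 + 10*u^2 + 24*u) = -u^3 - 9*u^2 - 19*u - 14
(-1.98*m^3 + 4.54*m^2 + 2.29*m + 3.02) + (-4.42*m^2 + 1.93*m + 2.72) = -1.98*m^3 + 0.12*m^2 + 4.22*m + 5.74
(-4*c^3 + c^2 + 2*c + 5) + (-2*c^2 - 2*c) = -4*c^3 - c^2 + 5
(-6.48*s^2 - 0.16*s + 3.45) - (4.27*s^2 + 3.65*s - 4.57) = -10.75*s^2 - 3.81*s + 8.02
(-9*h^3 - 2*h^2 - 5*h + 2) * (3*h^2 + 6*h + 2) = -27*h^5 - 60*h^4 - 45*h^3 - 28*h^2 + 2*h + 4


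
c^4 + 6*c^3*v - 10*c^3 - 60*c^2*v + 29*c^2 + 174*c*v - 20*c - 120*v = (c - 5)*(c - 4)*(c - 1)*(c + 6*v)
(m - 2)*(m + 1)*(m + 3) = m^3 + 2*m^2 - 5*m - 6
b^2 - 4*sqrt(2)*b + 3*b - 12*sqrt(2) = (b + 3)*(b - 4*sqrt(2))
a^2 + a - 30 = (a - 5)*(a + 6)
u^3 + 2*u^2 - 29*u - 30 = (u - 5)*(u + 1)*(u + 6)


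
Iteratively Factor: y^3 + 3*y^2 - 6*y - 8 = (y + 1)*(y^2 + 2*y - 8) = (y + 1)*(y + 4)*(y - 2)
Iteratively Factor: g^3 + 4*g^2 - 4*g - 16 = (g + 2)*(g^2 + 2*g - 8) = (g + 2)*(g + 4)*(g - 2)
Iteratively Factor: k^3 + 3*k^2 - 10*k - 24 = (k + 4)*(k^2 - k - 6) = (k - 3)*(k + 4)*(k + 2)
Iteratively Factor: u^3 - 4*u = (u)*(u^2 - 4) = u*(u - 2)*(u + 2)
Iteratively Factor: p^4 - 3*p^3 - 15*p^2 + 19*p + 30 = (p - 5)*(p^3 + 2*p^2 - 5*p - 6) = (p - 5)*(p - 2)*(p^2 + 4*p + 3) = (p - 5)*(p - 2)*(p + 3)*(p + 1)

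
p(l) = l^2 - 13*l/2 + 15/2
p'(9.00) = 11.50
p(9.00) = 30.00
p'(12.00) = 17.50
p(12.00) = 73.50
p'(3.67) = 0.84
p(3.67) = -2.89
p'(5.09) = 3.68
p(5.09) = 0.32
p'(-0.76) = -8.02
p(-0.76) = 13.02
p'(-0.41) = -7.32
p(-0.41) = 10.33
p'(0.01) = -6.48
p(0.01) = 7.44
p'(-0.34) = -7.18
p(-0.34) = 9.83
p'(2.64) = -1.22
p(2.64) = -2.69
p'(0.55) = -5.40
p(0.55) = 4.23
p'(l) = 2*l - 13/2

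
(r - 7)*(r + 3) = r^2 - 4*r - 21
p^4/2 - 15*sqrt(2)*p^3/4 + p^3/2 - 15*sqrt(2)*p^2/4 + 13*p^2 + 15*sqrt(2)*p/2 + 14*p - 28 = (p/2 + 1)*(p - 1)*(p - 4*sqrt(2))*(p - 7*sqrt(2)/2)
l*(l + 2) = l^2 + 2*l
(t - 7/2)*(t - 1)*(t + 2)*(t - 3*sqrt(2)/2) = t^4 - 5*t^3/2 - 3*sqrt(2)*t^3/2 - 11*t^2/2 + 15*sqrt(2)*t^2/4 + 7*t + 33*sqrt(2)*t/4 - 21*sqrt(2)/2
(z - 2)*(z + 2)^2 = z^3 + 2*z^2 - 4*z - 8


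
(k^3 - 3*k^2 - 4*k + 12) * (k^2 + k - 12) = k^5 - 2*k^4 - 19*k^3 + 44*k^2 + 60*k - 144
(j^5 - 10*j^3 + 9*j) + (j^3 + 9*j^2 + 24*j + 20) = j^5 - 9*j^3 + 9*j^2 + 33*j + 20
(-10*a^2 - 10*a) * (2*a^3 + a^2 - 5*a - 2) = -20*a^5 - 30*a^4 + 40*a^3 + 70*a^2 + 20*a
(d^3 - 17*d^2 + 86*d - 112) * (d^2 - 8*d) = d^5 - 25*d^4 + 222*d^3 - 800*d^2 + 896*d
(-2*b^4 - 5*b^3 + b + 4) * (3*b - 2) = -6*b^5 - 11*b^4 + 10*b^3 + 3*b^2 + 10*b - 8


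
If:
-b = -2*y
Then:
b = 2*y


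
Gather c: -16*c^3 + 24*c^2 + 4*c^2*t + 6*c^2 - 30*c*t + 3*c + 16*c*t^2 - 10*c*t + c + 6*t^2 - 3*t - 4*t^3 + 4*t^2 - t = -16*c^3 + c^2*(4*t + 30) + c*(16*t^2 - 40*t + 4) - 4*t^3 + 10*t^2 - 4*t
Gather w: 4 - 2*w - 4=-2*w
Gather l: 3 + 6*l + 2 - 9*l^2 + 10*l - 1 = -9*l^2 + 16*l + 4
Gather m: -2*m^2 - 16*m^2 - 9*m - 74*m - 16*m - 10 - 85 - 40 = -18*m^2 - 99*m - 135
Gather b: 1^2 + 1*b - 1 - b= 0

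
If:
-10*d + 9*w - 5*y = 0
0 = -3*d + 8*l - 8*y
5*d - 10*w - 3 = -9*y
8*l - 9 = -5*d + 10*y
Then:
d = 111/46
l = 2229/368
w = 255/46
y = 237/46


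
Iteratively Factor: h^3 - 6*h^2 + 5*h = (h)*(h^2 - 6*h + 5) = h*(h - 5)*(h - 1)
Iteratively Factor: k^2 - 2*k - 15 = (k + 3)*(k - 5)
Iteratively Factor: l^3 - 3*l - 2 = (l + 1)*(l^2 - l - 2) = (l - 2)*(l + 1)*(l + 1)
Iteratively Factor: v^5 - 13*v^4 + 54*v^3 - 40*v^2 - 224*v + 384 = (v + 2)*(v^4 - 15*v^3 + 84*v^2 - 208*v + 192) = (v - 4)*(v + 2)*(v^3 - 11*v^2 + 40*v - 48) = (v - 4)*(v - 3)*(v + 2)*(v^2 - 8*v + 16) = (v - 4)^2*(v - 3)*(v + 2)*(v - 4)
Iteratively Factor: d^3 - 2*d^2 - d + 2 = (d - 2)*(d^2 - 1) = (d - 2)*(d - 1)*(d + 1)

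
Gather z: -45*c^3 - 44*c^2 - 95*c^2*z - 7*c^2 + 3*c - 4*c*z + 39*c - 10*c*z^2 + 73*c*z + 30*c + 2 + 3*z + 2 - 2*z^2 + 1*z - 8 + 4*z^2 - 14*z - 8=-45*c^3 - 51*c^2 + 72*c + z^2*(2 - 10*c) + z*(-95*c^2 + 69*c - 10) - 12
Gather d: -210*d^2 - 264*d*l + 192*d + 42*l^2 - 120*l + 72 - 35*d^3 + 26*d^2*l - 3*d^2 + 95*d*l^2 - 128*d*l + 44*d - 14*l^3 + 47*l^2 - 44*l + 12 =-35*d^3 + d^2*(26*l - 213) + d*(95*l^2 - 392*l + 236) - 14*l^3 + 89*l^2 - 164*l + 84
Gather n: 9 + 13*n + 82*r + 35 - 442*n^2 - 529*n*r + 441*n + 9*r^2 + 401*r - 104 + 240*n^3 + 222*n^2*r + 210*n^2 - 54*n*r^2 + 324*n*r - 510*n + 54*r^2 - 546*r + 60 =240*n^3 + n^2*(222*r - 232) + n*(-54*r^2 - 205*r - 56) + 63*r^2 - 63*r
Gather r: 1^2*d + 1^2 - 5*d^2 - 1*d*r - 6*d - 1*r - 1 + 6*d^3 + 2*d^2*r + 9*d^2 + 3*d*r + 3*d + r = 6*d^3 + 4*d^2 - 2*d + r*(2*d^2 + 2*d)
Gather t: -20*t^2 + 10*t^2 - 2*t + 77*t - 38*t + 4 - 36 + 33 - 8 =-10*t^2 + 37*t - 7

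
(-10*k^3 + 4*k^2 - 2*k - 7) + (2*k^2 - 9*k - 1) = -10*k^3 + 6*k^2 - 11*k - 8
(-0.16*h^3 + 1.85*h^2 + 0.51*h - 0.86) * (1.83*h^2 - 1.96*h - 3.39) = -0.2928*h^5 + 3.6991*h^4 - 2.1503*h^3 - 8.8449*h^2 - 0.0433000000000001*h + 2.9154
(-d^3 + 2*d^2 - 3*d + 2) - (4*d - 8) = -d^3 + 2*d^2 - 7*d + 10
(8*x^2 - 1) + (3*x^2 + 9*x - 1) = 11*x^2 + 9*x - 2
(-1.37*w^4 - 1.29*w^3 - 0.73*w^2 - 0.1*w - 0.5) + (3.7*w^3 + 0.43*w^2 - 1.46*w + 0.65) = -1.37*w^4 + 2.41*w^3 - 0.3*w^2 - 1.56*w + 0.15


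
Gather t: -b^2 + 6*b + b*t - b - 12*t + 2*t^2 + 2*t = -b^2 + 5*b + 2*t^2 + t*(b - 10)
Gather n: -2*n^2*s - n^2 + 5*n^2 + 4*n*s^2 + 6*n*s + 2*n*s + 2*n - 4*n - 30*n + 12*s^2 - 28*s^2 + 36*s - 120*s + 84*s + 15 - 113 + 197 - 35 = n^2*(4 - 2*s) + n*(4*s^2 + 8*s - 32) - 16*s^2 + 64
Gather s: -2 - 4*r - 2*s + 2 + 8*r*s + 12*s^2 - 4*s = -4*r + 12*s^2 + s*(8*r - 6)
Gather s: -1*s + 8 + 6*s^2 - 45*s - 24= 6*s^2 - 46*s - 16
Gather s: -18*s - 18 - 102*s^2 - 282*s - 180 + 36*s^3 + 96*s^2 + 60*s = 36*s^3 - 6*s^2 - 240*s - 198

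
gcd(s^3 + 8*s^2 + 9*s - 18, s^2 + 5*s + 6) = s + 3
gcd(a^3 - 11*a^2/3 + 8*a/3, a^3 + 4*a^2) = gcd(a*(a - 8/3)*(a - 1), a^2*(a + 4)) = a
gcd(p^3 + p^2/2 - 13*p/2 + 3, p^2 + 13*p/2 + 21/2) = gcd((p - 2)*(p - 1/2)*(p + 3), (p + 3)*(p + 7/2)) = p + 3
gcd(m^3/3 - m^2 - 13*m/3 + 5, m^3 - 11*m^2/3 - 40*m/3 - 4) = 1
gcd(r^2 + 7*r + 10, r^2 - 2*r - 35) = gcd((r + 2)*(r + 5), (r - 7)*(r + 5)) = r + 5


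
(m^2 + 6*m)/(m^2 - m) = (m + 6)/(m - 1)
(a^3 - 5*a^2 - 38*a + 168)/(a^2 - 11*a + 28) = a + 6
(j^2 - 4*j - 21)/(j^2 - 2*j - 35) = (j + 3)/(j + 5)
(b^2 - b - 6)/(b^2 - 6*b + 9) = (b + 2)/(b - 3)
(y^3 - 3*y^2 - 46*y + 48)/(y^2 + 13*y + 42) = (y^2 - 9*y + 8)/(y + 7)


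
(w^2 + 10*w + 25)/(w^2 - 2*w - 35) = (w + 5)/(w - 7)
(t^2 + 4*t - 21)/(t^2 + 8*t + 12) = (t^2 + 4*t - 21)/(t^2 + 8*t + 12)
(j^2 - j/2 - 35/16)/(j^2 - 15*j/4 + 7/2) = (j + 5/4)/(j - 2)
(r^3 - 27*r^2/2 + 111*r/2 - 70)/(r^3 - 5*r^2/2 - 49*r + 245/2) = (r - 4)/(r + 7)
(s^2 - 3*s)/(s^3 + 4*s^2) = (s - 3)/(s*(s + 4))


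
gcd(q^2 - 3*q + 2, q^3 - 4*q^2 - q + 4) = q - 1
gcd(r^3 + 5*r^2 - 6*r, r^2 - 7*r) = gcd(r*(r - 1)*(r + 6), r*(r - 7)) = r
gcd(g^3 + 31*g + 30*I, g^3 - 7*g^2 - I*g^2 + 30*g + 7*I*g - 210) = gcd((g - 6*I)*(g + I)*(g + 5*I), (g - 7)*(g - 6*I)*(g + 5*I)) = g^2 - I*g + 30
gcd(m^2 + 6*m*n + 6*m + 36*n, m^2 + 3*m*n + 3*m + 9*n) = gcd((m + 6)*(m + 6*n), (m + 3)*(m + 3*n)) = 1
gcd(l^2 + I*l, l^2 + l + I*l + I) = l + I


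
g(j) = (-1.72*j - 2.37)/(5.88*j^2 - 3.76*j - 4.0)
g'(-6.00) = 0.00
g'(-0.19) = -0.74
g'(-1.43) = -0.12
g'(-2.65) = -0.00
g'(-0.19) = -0.74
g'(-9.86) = 0.00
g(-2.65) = 0.05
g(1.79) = -0.67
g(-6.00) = 0.03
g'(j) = (3.76 - 11.76*j)*(-1.72*j - 2.37)/(5.88*j^2 - 3.76*j - 4.0)^2 - 1.72/(5.88*j^2 - 3.76*j - 4.0)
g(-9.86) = 0.02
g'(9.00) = 0.01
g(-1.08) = -0.07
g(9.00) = -0.04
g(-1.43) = 0.01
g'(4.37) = 0.04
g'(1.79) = 1.22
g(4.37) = -0.11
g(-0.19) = 0.66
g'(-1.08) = -0.42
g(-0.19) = 0.66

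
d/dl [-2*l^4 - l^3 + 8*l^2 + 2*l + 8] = -8*l^3 - 3*l^2 + 16*l + 2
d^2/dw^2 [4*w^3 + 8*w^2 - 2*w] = 24*w + 16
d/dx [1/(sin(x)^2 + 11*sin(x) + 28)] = -(2*sin(x) + 11)*cos(x)/(sin(x)^2 + 11*sin(x) + 28)^2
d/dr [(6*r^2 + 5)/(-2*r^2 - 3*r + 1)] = (-18*r^2 + 32*r + 15)/(4*r^4 + 12*r^3 + 5*r^2 - 6*r + 1)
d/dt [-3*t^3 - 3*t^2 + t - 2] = -9*t^2 - 6*t + 1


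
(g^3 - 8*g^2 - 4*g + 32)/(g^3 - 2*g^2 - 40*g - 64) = (g - 2)/(g + 4)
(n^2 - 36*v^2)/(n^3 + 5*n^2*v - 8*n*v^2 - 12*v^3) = (-n + 6*v)/(-n^2 + n*v + 2*v^2)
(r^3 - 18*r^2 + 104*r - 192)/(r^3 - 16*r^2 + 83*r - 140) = (r^2 - 14*r + 48)/(r^2 - 12*r + 35)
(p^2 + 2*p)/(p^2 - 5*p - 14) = p/(p - 7)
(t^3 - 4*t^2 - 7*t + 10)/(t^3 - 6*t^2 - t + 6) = (t^2 - 3*t - 10)/(t^2 - 5*t - 6)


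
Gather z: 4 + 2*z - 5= 2*z - 1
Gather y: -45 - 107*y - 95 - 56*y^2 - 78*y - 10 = -56*y^2 - 185*y - 150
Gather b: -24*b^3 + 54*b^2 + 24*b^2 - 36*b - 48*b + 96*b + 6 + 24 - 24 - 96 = -24*b^3 + 78*b^2 + 12*b - 90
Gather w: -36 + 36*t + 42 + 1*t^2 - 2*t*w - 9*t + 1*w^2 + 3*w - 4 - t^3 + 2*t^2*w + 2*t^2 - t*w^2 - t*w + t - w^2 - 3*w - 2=-t^3 + 3*t^2 - t*w^2 + 28*t + w*(2*t^2 - 3*t)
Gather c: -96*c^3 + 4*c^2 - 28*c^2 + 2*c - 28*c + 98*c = -96*c^3 - 24*c^2 + 72*c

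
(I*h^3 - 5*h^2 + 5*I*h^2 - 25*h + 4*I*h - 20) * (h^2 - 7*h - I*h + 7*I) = I*h^5 - 4*h^4 - 2*I*h^4 + 8*h^3 - 26*I*h^3 + 124*h^2 - 38*I*h^2 + 112*h - 155*I*h - 140*I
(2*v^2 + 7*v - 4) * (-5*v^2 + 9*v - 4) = -10*v^4 - 17*v^3 + 75*v^2 - 64*v + 16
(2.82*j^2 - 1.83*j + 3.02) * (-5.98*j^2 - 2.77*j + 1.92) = -16.8636*j^4 + 3.132*j^3 - 7.5761*j^2 - 11.879*j + 5.7984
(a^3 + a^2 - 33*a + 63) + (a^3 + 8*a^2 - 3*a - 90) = 2*a^3 + 9*a^2 - 36*a - 27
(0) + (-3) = -3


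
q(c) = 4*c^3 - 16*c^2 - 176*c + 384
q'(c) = 12*c^2 - 32*c - 176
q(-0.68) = 495.02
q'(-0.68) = -148.69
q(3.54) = -262.10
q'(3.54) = -138.90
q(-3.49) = 633.32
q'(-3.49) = 81.84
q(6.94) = -271.04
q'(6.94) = 179.88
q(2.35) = -66.05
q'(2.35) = -184.93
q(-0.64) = 489.04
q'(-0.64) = -150.60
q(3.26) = -221.22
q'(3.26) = -152.79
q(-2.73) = 663.85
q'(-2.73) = 0.79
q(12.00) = 2880.00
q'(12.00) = 1168.00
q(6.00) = -384.00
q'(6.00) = 64.00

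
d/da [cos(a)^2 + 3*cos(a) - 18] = -(2*cos(a) + 3)*sin(a)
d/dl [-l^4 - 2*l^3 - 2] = l^2*(-4*l - 6)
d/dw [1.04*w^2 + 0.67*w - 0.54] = 2.08*w + 0.67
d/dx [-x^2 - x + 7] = -2*x - 1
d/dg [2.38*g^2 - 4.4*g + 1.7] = 4.76*g - 4.4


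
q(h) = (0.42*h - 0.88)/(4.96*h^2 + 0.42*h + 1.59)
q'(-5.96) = -0.00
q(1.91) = -0.00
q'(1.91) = 0.02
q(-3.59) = -0.04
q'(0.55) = 0.47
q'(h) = (-9.92*h - 0.42)*(0.42*h - 0.88)/(4.96*h^2 + 0.42*h + 1.59)^2 + 0.42/(4.96*h^2 + 0.42*h + 1.59) = (-2.0832*h^2 + 8.7296*h + 1.0374)/(24.6016*h^4 + 4.1664*h^3 + 15.9492*h^2 + 1.3356*h + 2.5281)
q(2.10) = 0.00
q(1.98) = -0.00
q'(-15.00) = -0.00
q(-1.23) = -0.16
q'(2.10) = 0.02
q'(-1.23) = -0.17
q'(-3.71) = -0.01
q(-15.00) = -0.01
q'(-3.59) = -0.01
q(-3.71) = -0.04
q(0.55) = -0.20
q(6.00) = 0.01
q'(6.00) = -0.00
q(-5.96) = -0.02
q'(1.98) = 0.02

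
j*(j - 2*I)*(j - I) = j^3 - 3*I*j^2 - 2*j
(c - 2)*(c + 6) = c^2 + 4*c - 12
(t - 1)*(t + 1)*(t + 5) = t^3 + 5*t^2 - t - 5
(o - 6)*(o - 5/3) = o^2 - 23*o/3 + 10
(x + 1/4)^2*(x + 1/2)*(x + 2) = x^4 + 3*x^3 + 37*x^2/16 + 21*x/32 + 1/16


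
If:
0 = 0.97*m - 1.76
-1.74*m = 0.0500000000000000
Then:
No Solution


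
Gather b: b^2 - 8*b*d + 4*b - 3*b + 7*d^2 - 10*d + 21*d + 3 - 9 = b^2 + b*(1 - 8*d) + 7*d^2 + 11*d - 6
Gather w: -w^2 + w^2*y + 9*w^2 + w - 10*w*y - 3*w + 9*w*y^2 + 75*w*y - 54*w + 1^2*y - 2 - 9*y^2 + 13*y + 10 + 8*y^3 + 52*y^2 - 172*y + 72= w^2*(y + 8) + w*(9*y^2 + 65*y - 56) + 8*y^3 + 43*y^2 - 158*y + 80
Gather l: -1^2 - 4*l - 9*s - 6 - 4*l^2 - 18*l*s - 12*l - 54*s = -4*l^2 + l*(-18*s - 16) - 63*s - 7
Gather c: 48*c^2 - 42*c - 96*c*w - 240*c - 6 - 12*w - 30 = 48*c^2 + c*(-96*w - 282) - 12*w - 36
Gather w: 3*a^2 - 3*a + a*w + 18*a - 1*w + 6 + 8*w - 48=3*a^2 + 15*a + w*(a + 7) - 42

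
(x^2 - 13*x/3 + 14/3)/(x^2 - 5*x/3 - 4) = (-3*x^2 + 13*x - 14)/(-3*x^2 + 5*x + 12)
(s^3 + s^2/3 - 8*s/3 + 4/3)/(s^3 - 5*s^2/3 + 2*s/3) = (s + 2)/s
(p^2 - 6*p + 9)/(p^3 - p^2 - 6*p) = (p - 3)/(p*(p + 2))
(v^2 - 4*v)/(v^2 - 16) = v/(v + 4)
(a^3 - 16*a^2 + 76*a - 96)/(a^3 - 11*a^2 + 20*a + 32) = (a^2 - 8*a + 12)/(a^2 - 3*a - 4)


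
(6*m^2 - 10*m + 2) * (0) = 0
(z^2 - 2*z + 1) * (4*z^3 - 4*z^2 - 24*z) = 4*z^5 - 12*z^4 - 12*z^3 + 44*z^2 - 24*z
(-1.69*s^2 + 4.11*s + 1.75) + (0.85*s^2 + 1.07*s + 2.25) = -0.84*s^2 + 5.18*s + 4.0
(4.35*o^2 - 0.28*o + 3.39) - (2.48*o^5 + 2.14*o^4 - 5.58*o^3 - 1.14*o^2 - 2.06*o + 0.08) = -2.48*o^5 - 2.14*o^4 + 5.58*o^3 + 5.49*o^2 + 1.78*o + 3.31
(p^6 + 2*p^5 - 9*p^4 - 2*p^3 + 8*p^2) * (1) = p^6 + 2*p^5 - 9*p^4 - 2*p^3 + 8*p^2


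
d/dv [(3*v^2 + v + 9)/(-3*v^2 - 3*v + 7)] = 2*(-3*v^2 + 48*v + 17)/(9*v^4 + 18*v^3 - 33*v^2 - 42*v + 49)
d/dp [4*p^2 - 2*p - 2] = 8*p - 2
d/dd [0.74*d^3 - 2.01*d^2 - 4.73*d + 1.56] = 2.22*d^2 - 4.02*d - 4.73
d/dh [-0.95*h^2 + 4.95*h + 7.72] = 4.95 - 1.9*h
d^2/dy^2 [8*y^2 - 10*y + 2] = 16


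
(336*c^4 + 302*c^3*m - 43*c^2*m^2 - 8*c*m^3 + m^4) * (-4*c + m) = -1344*c^5 - 872*c^4*m + 474*c^3*m^2 - 11*c^2*m^3 - 12*c*m^4 + m^5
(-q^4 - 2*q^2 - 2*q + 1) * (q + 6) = -q^5 - 6*q^4 - 2*q^3 - 14*q^2 - 11*q + 6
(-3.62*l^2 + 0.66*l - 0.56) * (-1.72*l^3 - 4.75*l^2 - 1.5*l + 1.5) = 6.2264*l^5 + 16.0598*l^4 + 3.2582*l^3 - 3.76*l^2 + 1.83*l - 0.84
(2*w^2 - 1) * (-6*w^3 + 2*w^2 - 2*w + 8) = -12*w^5 + 4*w^4 + 2*w^3 + 14*w^2 + 2*w - 8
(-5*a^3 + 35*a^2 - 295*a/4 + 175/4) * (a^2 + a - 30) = -5*a^5 + 30*a^4 + 445*a^3/4 - 1080*a^2 + 9025*a/4 - 2625/2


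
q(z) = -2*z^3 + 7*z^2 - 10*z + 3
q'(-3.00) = -106.00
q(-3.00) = 150.00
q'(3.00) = -22.00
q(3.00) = -18.00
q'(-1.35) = -39.84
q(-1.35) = 34.18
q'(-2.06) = -64.30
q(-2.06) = 70.79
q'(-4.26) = -178.53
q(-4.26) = 327.25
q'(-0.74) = -23.65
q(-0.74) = 15.04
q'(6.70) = -185.54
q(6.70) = -351.30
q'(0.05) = -9.32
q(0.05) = 2.52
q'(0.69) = -3.20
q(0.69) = -1.22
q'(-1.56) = -46.44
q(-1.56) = 43.23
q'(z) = -6*z^2 + 14*z - 10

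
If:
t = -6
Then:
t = -6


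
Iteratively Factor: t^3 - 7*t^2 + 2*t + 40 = (t - 4)*(t^2 - 3*t - 10) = (t - 4)*(t + 2)*(t - 5)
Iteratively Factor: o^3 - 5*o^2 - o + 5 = (o + 1)*(o^2 - 6*o + 5) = (o - 1)*(o + 1)*(o - 5)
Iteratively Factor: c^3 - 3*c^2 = (c)*(c^2 - 3*c) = c*(c - 3)*(c)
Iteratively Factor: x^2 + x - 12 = (x + 4)*(x - 3)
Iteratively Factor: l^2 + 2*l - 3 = (l + 3)*(l - 1)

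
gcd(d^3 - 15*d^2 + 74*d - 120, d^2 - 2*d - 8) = d - 4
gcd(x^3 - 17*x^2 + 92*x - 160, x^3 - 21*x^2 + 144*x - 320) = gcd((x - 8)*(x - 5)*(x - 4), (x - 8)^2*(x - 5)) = x^2 - 13*x + 40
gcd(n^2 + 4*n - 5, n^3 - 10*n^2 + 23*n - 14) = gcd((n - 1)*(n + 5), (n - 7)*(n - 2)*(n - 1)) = n - 1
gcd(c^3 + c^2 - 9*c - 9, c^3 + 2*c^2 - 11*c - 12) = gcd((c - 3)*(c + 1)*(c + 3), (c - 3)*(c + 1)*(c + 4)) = c^2 - 2*c - 3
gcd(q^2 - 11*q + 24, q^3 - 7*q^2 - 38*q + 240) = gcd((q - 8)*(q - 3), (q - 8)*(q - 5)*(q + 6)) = q - 8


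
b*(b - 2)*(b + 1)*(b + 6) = b^4 + 5*b^3 - 8*b^2 - 12*b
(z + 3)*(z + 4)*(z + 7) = z^3 + 14*z^2 + 61*z + 84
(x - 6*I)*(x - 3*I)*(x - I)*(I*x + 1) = I*x^4 + 11*x^3 - 37*I*x^2 - 45*x + 18*I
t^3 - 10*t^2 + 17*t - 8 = (t - 8)*(t - 1)^2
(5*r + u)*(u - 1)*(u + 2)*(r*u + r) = 5*r^2*u^3 + 10*r^2*u^2 - 5*r^2*u - 10*r^2 + r*u^4 + 2*r*u^3 - r*u^2 - 2*r*u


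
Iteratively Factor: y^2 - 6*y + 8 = (y - 4)*(y - 2)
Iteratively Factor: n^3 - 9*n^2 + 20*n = (n)*(n^2 - 9*n + 20) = n*(n - 4)*(n - 5)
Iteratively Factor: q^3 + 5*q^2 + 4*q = (q + 4)*(q^2 + q) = q*(q + 4)*(q + 1)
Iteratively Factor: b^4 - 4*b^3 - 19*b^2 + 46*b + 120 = (b + 3)*(b^3 - 7*b^2 + 2*b + 40) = (b + 2)*(b + 3)*(b^2 - 9*b + 20) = (b - 5)*(b + 2)*(b + 3)*(b - 4)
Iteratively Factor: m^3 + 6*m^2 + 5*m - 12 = (m + 4)*(m^2 + 2*m - 3) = (m + 3)*(m + 4)*(m - 1)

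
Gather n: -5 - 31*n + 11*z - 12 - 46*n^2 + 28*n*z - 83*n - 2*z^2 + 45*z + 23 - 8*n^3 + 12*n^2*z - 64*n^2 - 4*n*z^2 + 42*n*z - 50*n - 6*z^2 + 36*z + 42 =-8*n^3 + n^2*(12*z - 110) + n*(-4*z^2 + 70*z - 164) - 8*z^2 + 92*z + 48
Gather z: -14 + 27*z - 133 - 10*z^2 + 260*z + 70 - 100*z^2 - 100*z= -110*z^2 + 187*z - 77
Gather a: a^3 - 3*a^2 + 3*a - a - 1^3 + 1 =a^3 - 3*a^2 + 2*a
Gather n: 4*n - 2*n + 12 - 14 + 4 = 2*n + 2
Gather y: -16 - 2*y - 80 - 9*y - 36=-11*y - 132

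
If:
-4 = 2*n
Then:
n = -2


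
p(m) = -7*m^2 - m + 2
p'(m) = -14*m - 1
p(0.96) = -5.41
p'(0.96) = -14.44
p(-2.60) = -42.72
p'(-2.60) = 35.40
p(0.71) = -2.24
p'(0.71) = -10.94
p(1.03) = -6.46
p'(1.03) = -15.42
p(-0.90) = -2.77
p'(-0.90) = 11.60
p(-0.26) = 1.79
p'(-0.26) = 2.64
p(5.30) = -199.93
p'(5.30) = -75.20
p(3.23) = -74.26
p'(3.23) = -46.22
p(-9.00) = -556.00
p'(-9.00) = 125.00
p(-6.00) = -244.00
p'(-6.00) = 83.00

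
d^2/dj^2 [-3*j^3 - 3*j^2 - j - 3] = -18*j - 6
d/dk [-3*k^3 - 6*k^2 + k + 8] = -9*k^2 - 12*k + 1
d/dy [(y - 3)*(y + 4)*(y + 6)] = 3*y^2 + 14*y - 6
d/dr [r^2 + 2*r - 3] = 2*r + 2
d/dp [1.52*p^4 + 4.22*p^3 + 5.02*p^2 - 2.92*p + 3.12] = 6.08*p^3 + 12.66*p^2 + 10.04*p - 2.92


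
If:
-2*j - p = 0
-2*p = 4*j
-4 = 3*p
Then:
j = 2/3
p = -4/3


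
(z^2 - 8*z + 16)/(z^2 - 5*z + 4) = (z - 4)/(z - 1)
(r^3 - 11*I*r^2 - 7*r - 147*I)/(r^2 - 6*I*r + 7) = (r^2 - 4*I*r + 21)/(r + I)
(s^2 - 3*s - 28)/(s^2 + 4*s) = (s - 7)/s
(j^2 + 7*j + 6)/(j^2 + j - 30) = (j + 1)/(j - 5)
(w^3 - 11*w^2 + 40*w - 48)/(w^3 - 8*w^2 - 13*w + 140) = (w^3 - 11*w^2 + 40*w - 48)/(w^3 - 8*w^2 - 13*w + 140)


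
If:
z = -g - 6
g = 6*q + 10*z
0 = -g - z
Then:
No Solution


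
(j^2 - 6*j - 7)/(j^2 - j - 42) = (j + 1)/(j + 6)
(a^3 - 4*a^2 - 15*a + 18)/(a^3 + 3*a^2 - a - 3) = (a - 6)/(a + 1)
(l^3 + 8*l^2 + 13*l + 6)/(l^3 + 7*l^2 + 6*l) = (l + 1)/l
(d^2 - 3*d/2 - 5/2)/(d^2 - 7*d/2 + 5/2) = (d + 1)/(d - 1)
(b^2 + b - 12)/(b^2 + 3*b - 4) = (b - 3)/(b - 1)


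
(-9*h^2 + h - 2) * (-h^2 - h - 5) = 9*h^4 + 8*h^3 + 46*h^2 - 3*h + 10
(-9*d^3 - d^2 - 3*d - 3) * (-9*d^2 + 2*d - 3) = 81*d^5 - 9*d^4 + 52*d^3 + 24*d^2 + 3*d + 9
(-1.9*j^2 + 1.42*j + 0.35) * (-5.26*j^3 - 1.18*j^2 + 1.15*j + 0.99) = 9.994*j^5 - 5.2272*j^4 - 5.7016*j^3 - 0.661*j^2 + 1.8083*j + 0.3465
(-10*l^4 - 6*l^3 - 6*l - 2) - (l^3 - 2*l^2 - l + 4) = -10*l^4 - 7*l^3 + 2*l^2 - 5*l - 6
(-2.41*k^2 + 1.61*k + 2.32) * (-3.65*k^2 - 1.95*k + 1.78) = 8.7965*k^4 - 1.177*k^3 - 15.8973*k^2 - 1.6582*k + 4.1296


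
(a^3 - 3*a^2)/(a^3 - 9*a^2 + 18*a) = a/(a - 6)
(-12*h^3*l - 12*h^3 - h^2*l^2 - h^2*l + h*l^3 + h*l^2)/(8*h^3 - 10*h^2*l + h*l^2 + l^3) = h*(-12*h^2*l - 12*h^2 - h*l^2 - h*l + l^3 + l^2)/(8*h^3 - 10*h^2*l + h*l^2 + l^3)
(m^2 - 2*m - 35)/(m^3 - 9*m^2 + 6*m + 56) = (m + 5)/(m^2 - 2*m - 8)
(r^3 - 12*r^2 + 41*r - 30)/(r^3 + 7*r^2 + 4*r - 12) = (r^2 - 11*r + 30)/(r^2 + 8*r + 12)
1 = 1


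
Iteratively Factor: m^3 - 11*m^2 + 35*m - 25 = (m - 5)*(m^2 - 6*m + 5) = (m - 5)*(m - 1)*(m - 5)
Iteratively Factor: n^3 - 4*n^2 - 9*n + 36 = (n + 3)*(n^2 - 7*n + 12) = (n - 3)*(n + 3)*(n - 4)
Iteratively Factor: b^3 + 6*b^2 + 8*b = (b + 2)*(b^2 + 4*b) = (b + 2)*(b + 4)*(b)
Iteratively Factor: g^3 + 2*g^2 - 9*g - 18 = (g + 2)*(g^2 - 9) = (g - 3)*(g + 2)*(g + 3)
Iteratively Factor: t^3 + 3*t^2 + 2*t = (t + 2)*(t^2 + t) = (t + 1)*(t + 2)*(t)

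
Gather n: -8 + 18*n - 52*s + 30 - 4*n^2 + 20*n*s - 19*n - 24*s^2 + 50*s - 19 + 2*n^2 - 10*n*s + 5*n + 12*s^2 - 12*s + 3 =-2*n^2 + n*(10*s + 4) - 12*s^2 - 14*s + 6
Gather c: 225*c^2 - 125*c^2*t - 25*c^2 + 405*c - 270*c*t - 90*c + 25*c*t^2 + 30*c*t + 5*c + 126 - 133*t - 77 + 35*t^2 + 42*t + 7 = c^2*(200 - 125*t) + c*(25*t^2 - 240*t + 320) + 35*t^2 - 91*t + 56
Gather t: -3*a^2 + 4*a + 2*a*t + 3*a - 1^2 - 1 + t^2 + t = -3*a^2 + 7*a + t^2 + t*(2*a + 1) - 2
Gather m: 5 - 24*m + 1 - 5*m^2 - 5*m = -5*m^2 - 29*m + 6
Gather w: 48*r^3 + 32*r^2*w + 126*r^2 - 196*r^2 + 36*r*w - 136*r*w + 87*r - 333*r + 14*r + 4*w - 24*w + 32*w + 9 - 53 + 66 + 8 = 48*r^3 - 70*r^2 - 232*r + w*(32*r^2 - 100*r + 12) + 30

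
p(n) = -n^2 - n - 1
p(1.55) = -4.95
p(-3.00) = -7.00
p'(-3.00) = 5.00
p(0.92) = -2.77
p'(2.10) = -5.20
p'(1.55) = -4.10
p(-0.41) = -0.76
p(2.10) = -7.51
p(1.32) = -4.06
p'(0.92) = -2.84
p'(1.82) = -4.64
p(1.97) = -6.85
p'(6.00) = -13.00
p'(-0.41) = -0.18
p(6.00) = -43.00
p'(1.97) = -4.94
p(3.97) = -20.73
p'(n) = -2*n - 1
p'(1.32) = -3.64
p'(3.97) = -8.94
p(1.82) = -6.13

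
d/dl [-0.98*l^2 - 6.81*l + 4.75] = -1.96*l - 6.81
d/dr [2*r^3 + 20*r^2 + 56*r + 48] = 6*r^2 + 40*r + 56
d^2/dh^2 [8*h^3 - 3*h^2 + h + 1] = 48*h - 6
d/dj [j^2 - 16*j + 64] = 2*j - 16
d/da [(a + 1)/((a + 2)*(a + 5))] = (-a^2 - 2*a + 3)/(a^4 + 14*a^3 + 69*a^2 + 140*a + 100)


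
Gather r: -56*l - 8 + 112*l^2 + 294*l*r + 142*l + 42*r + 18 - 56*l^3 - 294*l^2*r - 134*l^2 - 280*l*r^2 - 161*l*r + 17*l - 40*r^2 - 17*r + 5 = -56*l^3 - 22*l^2 + 103*l + r^2*(-280*l - 40) + r*(-294*l^2 + 133*l + 25) + 15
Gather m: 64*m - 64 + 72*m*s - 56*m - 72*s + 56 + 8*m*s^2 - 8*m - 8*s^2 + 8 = m*(8*s^2 + 72*s) - 8*s^2 - 72*s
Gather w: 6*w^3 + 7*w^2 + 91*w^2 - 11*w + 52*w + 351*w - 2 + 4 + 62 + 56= 6*w^3 + 98*w^2 + 392*w + 120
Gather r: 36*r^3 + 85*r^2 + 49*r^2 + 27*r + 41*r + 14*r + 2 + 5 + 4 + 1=36*r^3 + 134*r^2 + 82*r + 12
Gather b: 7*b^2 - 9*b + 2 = 7*b^2 - 9*b + 2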